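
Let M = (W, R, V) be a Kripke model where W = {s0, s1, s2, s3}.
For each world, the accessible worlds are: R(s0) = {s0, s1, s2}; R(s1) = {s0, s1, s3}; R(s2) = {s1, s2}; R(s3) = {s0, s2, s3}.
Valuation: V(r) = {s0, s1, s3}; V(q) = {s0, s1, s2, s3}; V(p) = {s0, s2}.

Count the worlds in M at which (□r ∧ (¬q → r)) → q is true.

4

Let φ = (□r ∧ (¬q → r)) → q. Evaluate φ at each world:
  s0 (successors {s0, s1, s2}): φ is true.
  s1 (successors {s0, s1, s3}): φ is true.
  s2 (successors {s1, s2}): φ is true.
  s3 (successors {s0, s2, s3}): φ is true.
For instance, at s0:
  At s0: □r ∧ (¬q → r) is false, q is true, so (□r ∧ (¬q → r)) → q is true.
    At s0: □r is false, ¬q → r is true, so □r ∧ (¬q → r) is false.
      At s0: □r requires r at every successor {s0, s1, s2}.
        r fails at s2, so □r is false at s0.
Satisfying worlds: {s0, s1, s2, s3}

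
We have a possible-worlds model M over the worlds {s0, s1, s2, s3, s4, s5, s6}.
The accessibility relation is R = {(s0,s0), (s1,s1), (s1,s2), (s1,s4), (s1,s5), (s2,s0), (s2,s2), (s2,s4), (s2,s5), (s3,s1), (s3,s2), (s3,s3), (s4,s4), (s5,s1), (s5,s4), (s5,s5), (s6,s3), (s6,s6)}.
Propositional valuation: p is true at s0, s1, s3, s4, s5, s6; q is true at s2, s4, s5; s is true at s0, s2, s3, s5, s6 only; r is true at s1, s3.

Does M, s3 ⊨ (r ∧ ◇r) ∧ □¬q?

At s3: r ∧ ◇r is true, □¬q is false, so (r ∧ ◇r) ∧ □¬q is false.
  At s3: r is true, ◇r is true, so r ∧ ◇r is true.
    At s3: ◇r requires r at some successor in {s1, s2, s3}.
      r holds at s1, so ◇r is true at s3.
  At s3: □¬q requires ¬q at every successor {s1, s2, s3}.
    ¬q fails at s2, so □¬q is false at s3.

No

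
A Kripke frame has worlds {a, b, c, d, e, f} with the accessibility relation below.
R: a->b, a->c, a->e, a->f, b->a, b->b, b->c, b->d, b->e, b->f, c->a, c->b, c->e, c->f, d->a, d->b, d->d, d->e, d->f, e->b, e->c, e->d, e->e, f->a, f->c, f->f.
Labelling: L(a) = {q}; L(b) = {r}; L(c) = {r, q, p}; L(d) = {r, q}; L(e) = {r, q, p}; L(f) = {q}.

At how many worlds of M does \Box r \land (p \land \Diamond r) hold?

1

Recall that \Box ψ holds at a world iff ψ holds at every accessible world, and \Diamond ψ holds iff ψ holds at some accessible world.
Let φ = \Box r \land (p \land \Diamond r). Evaluate φ at each world:
  a (successors {b, c, e, f}): φ is false.
  b (successors {a, b, c, d, e, f}): φ is false.
  c (successors {a, b, e, f}): φ is false.
  d (successors {a, b, d, e, f}): φ is false.
  e (successors {b, c, d, e}): φ is true.
  f (successors {a, c, f}): φ is false.
For instance, at d:
  At d: \Box r is false, p \land \Diamond r is false, so \Box r \land (p \land \Diamond r) is false.
    At d: \Box r requires r at every successor {a, b, d, e, f}.
      r fails at a, so \Box r is false at d.
    At d: p is false, \Diamond r is true, so p \land \Diamond r is false.
      At d: \Diamond r requires r at some successor in {a, b, d, e, f}.
        r holds at b, so \Diamond r is true at d.
Satisfying worlds: {e}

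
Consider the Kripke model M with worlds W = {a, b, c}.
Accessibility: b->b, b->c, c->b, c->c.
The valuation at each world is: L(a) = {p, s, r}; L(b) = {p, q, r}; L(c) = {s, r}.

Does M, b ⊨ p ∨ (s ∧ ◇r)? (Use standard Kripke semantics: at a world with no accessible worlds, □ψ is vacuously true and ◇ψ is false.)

Yes

At b: p is true, s ∧ ◇r is false, so p ∨ (s ∧ ◇r) is true.
  At b: s is false, ◇r is true, so s ∧ ◇r is false.
    At b: ◇r requires r at some successor in {b, c}.
      r holds at b, so ◇r is true at b.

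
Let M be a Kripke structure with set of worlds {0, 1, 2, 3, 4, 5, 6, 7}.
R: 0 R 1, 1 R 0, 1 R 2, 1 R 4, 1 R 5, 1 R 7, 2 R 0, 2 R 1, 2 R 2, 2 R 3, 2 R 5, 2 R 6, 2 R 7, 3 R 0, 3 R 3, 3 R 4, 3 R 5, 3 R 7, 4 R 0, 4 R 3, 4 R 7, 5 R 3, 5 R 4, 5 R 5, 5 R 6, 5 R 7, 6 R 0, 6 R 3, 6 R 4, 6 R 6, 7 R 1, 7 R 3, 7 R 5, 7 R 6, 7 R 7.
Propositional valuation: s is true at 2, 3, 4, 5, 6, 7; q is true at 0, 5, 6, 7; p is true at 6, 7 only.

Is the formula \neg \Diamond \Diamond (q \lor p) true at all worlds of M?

Let φ = \neg \Diamond \Diamond (q \lor p). Evaluate φ at each world:
  0 (successors {1}): φ is false.
  1 (successors {0, 2, 4, 5, 7}): φ is false.
  2 (successors {0, 1, 2, 3, 5, 6, 7}): φ is false.
  3 (successors {0, 3, 4, 5, 7}): φ is false.
  4 (successors {0, 3, 7}): φ is false.
  5 (successors {3, 4, 5, 6, 7}): φ is false.
  6 (successors {0, 3, 4, 6}): φ is false.
  7 (successors {1, 3, 5, 6, 7}): φ is false.
Detail at 0 (counterexample):
  At 0: \Diamond \Diamond (q \lor p) is true, so \neg \Diamond \Diamond (q \lor p) is false.
    At 0: \Diamond \Diamond (q \lor p) requires \Diamond (q \lor p) at some successor in {1}.
      \Diamond (q \lor p) holds at 1, so \Diamond \Diamond (q \lor p) is true at 0.

No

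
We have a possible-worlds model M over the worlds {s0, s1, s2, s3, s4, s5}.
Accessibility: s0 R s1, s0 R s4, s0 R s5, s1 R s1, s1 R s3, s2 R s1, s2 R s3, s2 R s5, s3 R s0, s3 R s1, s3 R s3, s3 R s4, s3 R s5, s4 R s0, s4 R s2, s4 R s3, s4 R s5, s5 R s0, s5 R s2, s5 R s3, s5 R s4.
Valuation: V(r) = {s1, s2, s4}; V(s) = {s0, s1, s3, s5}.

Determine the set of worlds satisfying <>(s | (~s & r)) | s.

Let φ = <>(s | (~s & r)) | s. Evaluate φ at each world:
  s0 (successors {s1, s4, s5}): φ is true.
  s1 (successors {s1, s3}): φ is true.
  s2 (successors {s1, s3, s5}): φ is true.
  s3 (successors {s0, s1, s3, s4, s5}): φ is true.
  s4 (successors {s0, s2, s3, s5}): φ is true.
  s5 (successors {s0, s2, s3, s4}): φ is true.
For instance, at s1:
  At s1: <>(s | (~s & r)) is true, s is true, so <>(s | (~s & r)) | s is true.
    At s1: <>(s | (~s & r)) requires s | (~s & r) at some successor in {s1, s3}.
      s | (~s & r) holds at s1, so <>(s | (~s & r)) is true at s1.
Satisfying worlds: {s0, s1, s2, s3, s4, s5}

s0, s1, s2, s3, s4, s5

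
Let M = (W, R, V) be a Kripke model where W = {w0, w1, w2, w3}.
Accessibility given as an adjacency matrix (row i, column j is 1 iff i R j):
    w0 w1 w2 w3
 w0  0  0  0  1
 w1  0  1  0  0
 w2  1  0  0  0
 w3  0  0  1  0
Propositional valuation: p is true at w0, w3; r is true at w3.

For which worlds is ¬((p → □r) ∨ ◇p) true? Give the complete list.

Let φ = ¬((p → □r) ∨ ◇p). Evaluate φ at each world:
  w0 (successors {w3}): φ is false.
  w1 (successors {w1}): φ is false.
  w2 (successors {w0}): φ is false.
  w3 (successors {w2}): φ is true.
For instance, at w3:
  At w3: (p → □r) ∨ ◇p is false, so ¬((p → □r) ∨ ◇p) is true.
    At w3: p → □r is false, ◇p is false, so (p → □r) ∨ ◇p is false.
      At w3: p is true, □r is false, so p → □r is false.
      At w3: ◇p requires p at some successor in {w2}.
        At w2: p is false.
      So ◇p is false at w3.
Satisfying worlds: {w3}

w3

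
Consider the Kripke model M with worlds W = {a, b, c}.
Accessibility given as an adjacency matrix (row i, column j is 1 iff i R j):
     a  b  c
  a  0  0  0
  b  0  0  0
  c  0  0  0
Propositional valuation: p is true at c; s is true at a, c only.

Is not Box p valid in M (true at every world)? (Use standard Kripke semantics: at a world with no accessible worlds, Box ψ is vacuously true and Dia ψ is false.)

Let φ = not Box p. Evaluate φ at each world:
  a (successors ∅): φ is false.
  b (successors ∅): φ is false.
  c (successors ∅): φ is false.
Detail at a (counterexample):
  At a: Box p is true, so not Box p is false.
    At a: no accessible worlds, so Box p holds vacuously.

No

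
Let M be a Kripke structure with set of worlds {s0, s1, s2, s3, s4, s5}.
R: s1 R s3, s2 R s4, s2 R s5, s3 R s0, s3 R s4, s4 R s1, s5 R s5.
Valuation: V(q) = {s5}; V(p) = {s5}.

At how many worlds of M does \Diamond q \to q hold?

Let φ = \Diamond q \to q. Evaluate φ at each world:
  s0 (successors ∅): φ is true.
  s1 (successors {s3}): φ is true.
  s2 (successors {s4, s5}): φ is false.
  s3 (successors {s0, s4}): φ is true.
  s4 (successors {s1}): φ is true.
  s5 (successors {s5}): φ is true.
For instance, at s5:
  At s5: \Diamond q is true, q is true, so \Diamond q \to q is true.
    At s5: \Diamond q requires q at some successor in {s5}.
      q holds at s5, so \Diamond q is true at s5.
Satisfying worlds: {s0, s1, s3, s4, s5}

5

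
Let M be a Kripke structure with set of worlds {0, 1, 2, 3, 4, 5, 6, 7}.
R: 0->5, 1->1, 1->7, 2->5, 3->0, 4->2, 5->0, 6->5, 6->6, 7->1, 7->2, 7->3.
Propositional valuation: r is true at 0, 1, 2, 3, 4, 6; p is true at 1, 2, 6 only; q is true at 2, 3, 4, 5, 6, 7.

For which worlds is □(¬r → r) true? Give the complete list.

3, 4, 5, 7

Recall that □ψ holds at a world iff ψ holds at every accessible world, and ◇ψ holds iff ψ holds at some accessible world.
Let φ = □(¬r → r). Evaluate φ at each world:
  0 (successors {5}): φ is false.
  1 (successors {1, 7}): φ is false.
  2 (successors {5}): φ is false.
  3 (successors {0}): φ is true.
  4 (successors {2}): φ is true.
  5 (successors {0}): φ is true.
  6 (successors {5, 6}): φ is false.
  7 (successors {1, 2, 3}): φ is true.
For instance, at 7:
  At 7: □(¬r → r) requires ¬r → r at every successor {1, 2, 3}.
    At 1: ¬r → r is true.
    At 2: ¬r → r is true.
    At 3: ¬r → r is true.
  So □(¬r → r) is true at 7.
Satisfying worlds: {3, 4, 5, 7}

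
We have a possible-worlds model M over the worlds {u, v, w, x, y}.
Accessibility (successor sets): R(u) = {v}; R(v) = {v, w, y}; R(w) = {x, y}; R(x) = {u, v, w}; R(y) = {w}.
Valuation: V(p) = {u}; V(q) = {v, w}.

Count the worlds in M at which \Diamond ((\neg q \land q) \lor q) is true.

Let φ = \Diamond ((\neg q \land q) \lor q). Evaluate φ at each world:
  u (successors {v}): φ is true.
  v (successors {v, w, y}): φ is true.
  w (successors {x, y}): φ is false.
  x (successors {u, v, w}): φ is true.
  y (successors {w}): φ is true.
For instance, at x:
  At x: \Diamond ((\neg q \land q) \lor q) requires (\neg q \land q) \lor q at some successor in {u, v, w}.
    (\neg q \land q) \lor q holds at v, so \Diamond ((\neg q \land q) \lor q) is true at x.
Satisfying worlds: {u, v, x, y}

4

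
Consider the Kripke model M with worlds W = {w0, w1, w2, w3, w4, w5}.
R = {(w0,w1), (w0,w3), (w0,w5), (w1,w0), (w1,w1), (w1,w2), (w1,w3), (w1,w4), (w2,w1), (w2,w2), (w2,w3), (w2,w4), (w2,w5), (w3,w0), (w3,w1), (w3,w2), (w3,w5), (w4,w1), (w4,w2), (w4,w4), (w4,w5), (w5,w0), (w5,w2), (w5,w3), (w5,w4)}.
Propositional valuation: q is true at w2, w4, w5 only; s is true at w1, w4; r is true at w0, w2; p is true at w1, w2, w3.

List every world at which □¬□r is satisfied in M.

Let φ = □¬□r. Evaluate φ at each world:
  w0 (successors {w1, w3, w5}): φ is true.
  w1 (successors {w0, w1, w2, w3, w4}): φ is true.
  w2 (successors {w1, w2, w3, w4, w5}): φ is true.
  w3 (successors {w0, w1, w2, w5}): φ is true.
  w4 (successors {w1, w2, w4, w5}): φ is true.
  w5 (successors {w0, w2, w3, w4}): φ is true.
For instance, at w1:
  At w1: □¬□r requires ¬□r at every successor {w0, w1, w2, w3, w4}.
    At w0: ¬□r is true.
    At w1: ¬□r is true.
    At w2: ¬□r is true.
    At w3: ¬□r is true.
    At w4: ¬□r is true.
  So □¬□r is true at w1.
Satisfying worlds: {w0, w1, w2, w3, w4, w5}

w0, w1, w2, w3, w4, w5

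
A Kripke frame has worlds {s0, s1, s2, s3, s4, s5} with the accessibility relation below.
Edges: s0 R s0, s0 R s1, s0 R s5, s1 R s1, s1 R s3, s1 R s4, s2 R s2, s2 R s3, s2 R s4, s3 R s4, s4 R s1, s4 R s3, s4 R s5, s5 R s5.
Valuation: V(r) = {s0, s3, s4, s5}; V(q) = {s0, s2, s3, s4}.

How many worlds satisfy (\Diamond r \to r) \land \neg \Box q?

Let φ = (\Diamond r \to r) \land \neg \Box q. Evaluate φ at each world:
  s0 (successors {s0, s1, s5}): φ is true.
  s1 (successors {s1, s3, s4}): φ is false.
  s2 (successors {s2, s3, s4}): φ is false.
  s3 (successors {s4}): φ is false.
  s4 (successors {s1, s3, s5}): φ is true.
  s5 (successors {s5}): φ is true.
For instance, at s0:
  At s0: \Diamond r \to r is true, \neg \Box q is true, so (\Diamond r \to r) \land \neg \Box q is true.
    At s0: \Diamond r is true, r is true, so \Diamond r \to r is true.
      At s0: \Diamond r requires r at some successor in {s0, s1, s5}.
        r holds at s0, so \Diamond r is true at s0.
    At s0: \Box q is false, so \neg \Box q is true.
      At s0: \Box q requires q at every successor {s0, s1, s5}.
        q fails at s1, so \Box q is false at s0.
Satisfying worlds: {s0, s4, s5}

3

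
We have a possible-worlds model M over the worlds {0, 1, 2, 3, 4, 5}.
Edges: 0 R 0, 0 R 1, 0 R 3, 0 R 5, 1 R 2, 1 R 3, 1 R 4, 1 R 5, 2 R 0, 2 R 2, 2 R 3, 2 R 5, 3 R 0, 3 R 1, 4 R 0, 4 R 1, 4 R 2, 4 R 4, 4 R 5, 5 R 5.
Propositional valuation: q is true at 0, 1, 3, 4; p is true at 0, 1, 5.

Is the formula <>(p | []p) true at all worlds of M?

Yes

Let φ = <>(p | []p). Evaluate φ at each world:
  0 (successors {0, 1, 3, 5}): φ is true.
  1 (successors {2, 3, 4, 5}): φ is true.
  2 (successors {0, 2, 3, 5}): φ is true.
  3 (successors {0, 1}): φ is true.
  4 (successors {0, 1, 2, 4, 5}): φ is true.
  5 (successors {5}): φ is true.
For instance, at 1:
  At 1: <>(p | []p) requires p | []p at some successor in {2, 3, 4, 5}.
    p | []p holds at 3, so <>(p | []p) is true at 1.
      At 3: p is false, []p is true, so p | []p is true.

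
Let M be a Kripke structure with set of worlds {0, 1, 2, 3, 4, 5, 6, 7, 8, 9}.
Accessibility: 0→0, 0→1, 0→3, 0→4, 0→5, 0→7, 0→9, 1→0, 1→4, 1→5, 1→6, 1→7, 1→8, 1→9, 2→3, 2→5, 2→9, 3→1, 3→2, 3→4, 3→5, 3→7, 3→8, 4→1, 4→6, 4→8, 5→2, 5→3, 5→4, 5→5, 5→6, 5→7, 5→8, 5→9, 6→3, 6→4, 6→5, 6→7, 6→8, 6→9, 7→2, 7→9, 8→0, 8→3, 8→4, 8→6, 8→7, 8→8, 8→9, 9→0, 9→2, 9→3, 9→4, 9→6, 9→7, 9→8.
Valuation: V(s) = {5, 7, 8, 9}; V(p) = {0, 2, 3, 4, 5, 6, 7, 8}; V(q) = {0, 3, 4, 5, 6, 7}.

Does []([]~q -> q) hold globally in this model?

Let φ = []([]~q -> q). Evaluate φ at each world:
  0 (successors {0, 1, 3, 4, 5, 7, 9}): φ is true.
  1 (successors {0, 4, 5, 6, 7, 8, 9}): φ is true.
  2 (successors {3, 5, 9}): φ is true.
  3 (successors {1, 2, 4, 5, 7, 8}): φ is true.
  4 (successors {1, 6, 8}): φ is true.
  5 (successors {2, 3, 4, 5, 6, 7, 8, 9}): φ is true.
  6 (successors {3, 4, 5, 7, 8, 9}): φ is true.
  7 (successors {2, 9}): φ is true.
  8 (successors {0, 3, 4, 6, 7, 8, 9}): φ is true.
  9 (successors {0, 2, 3, 4, 6, 7, 8}): φ is true.
For instance, at 0:
  At 0: []([]~q -> q) requires []~q -> q at every successor {0, 1, 3, 4, 5, 7, 9}.
    At 0: []~q -> q is true.
    At 1: []~q -> q is true.
    At 3: []~q -> q is true.
    At 4: []~q -> q is true.
    At 5: []~q -> q is true.
    At 7: []~q -> q is true.
    At 9: []~q -> q is true.
  So []([]~q -> q) is true at 0.

Yes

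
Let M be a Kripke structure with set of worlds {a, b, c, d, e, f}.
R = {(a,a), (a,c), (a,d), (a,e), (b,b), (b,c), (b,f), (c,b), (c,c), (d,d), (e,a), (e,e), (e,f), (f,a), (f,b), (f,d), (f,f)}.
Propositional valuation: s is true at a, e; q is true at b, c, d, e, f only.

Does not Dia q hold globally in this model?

Let φ = not Dia q. Evaluate φ at each world:
  a (successors {a, c, d, e}): φ is false.
  b (successors {b, c, f}): φ is false.
  c (successors {b, c}): φ is false.
  d (successors {d}): φ is false.
  e (successors {a, e, f}): φ is false.
  f (successors {a, b, d, f}): φ is false.
Detail at a (counterexample):
  At a: Dia q is true, so not Dia q is false.
    At a: Dia q requires q at some successor in {a, c, d, e}.
      q holds at c, so Dia q is true at a.

No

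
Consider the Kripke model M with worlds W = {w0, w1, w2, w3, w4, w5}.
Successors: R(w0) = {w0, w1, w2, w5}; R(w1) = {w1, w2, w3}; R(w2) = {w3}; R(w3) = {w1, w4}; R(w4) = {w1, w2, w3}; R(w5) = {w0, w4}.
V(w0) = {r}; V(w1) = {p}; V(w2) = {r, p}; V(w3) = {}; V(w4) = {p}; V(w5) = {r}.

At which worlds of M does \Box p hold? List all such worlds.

Let φ = \Box p. Evaluate φ at each world:
  w0 (successors {w0, w1, w2, w5}): φ is false.
  w1 (successors {w1, w2, w3}): φ is false.
  w2 (successors {w3}): φ is false.
  w3 (successors {w1, w4}): φ is true.
  w4 (successors {w1, w2, w3}): φ is false.
  w5 (successors {w0, w4}): φ is false.
For instance, at w0:
  At w0: \Box p requires p at every successor {w0, w1, w2, w5}.
    p fails at w0, so \Box p is false at w0.
Satisfying worlds: {w3}

w3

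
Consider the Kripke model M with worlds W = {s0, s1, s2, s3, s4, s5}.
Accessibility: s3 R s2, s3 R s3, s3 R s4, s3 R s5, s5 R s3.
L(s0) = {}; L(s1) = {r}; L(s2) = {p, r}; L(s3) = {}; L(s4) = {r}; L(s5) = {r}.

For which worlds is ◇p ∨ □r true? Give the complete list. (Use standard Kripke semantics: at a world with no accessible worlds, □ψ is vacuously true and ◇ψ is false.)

s0, s1, s2, s3, s4

Recall that □ψ holds at a world iff ψ holds at every accessible world, and ◇ψ holds iff ψ holds at some accessible world.
Let φ = ◇p ∨ □r. Evaluate φ at each world:
  s0 (successors ∅): φ is true.
  s1 (successors ∅): φ is true.
  s2 (successors ∅): φ is true.
  s3 (successors {s2, s3, s4, s5}): φ is true.
  s4 (successors ∅): φ is true.
  s5 (successors {s3}): φ is false.
For instance, at s5:
  At s5: ◇p is false, □r is false, so ◇p ∨ □r is false.
    At s5: ◇p requires p at some successor in {s3}.
      At s3: p is false.
    So ◇p is false at s5.
    At s5: □r requires r at every successor {s3}.
      r fails at s3, so □r is false at s5.
Satisfying worlds: {s0, s1, s2, s3, s4}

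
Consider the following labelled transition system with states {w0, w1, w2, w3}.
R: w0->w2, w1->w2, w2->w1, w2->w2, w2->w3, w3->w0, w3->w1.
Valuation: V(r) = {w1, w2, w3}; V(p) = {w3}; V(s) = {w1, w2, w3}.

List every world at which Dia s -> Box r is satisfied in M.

Recall that Box ψ holds at a world iff ψ holds at every accessible world, and Dia ψ holds iff ψ holds at some accessible world.
Let φ = Dia s -> Box r. Evaluate φ at each world:
  w0 (successors {w2}): φ is true.
  w1 (successors {w2}): φ is true.
  w2 (successors {w1, w2, w3}): φ is true.
  w3 (successors {w0, w1}): φ is false.
For instance, at w3:
  At w3: Dia s is true, Box r is false, so Dia s -> Box r is false.
    At w3: Dia s requires s at some successor in {w0, w1}.
      s holds at w1, so Dia s is true at w3.
    At w3: Box r requires r at every successor {w0, w1}.
      r fails at w0, so Box r is false at w3.
Satisfying worlds: {w0, w1, w2}

w0, w1, w2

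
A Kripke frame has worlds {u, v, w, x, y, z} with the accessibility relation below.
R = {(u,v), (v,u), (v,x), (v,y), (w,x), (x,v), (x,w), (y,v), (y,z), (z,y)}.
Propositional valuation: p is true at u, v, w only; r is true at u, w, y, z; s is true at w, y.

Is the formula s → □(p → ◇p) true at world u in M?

At u: s is false, □(p → ◇p) is true, so s → □(p → ◇p) is true.
  At u: □(p → ◇p) requires p → ◇p at every successor {v}.
      At v: p is true, ◇p is true, so p → ◇p is true.
  So □(p → ◇p) is true at u.

Yes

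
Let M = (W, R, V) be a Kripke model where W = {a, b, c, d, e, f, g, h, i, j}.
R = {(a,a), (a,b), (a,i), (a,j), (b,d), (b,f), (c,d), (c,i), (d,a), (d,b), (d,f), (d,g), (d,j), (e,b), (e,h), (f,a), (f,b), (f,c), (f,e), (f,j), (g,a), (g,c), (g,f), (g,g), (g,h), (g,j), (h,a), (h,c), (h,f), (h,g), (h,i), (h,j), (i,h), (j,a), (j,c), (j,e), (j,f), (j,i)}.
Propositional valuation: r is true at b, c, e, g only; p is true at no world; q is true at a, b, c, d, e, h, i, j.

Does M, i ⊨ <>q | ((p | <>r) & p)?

Yes

At i: <>q is true, (p | <>r) & p is false, so <>q | ((p | <>r) & p) is true.
  At i: <>q requires q at some successor in {h}.
    q holds at h, so <>q is true at i.
  At i: p | <>r is false, p is false, so (p | <>r) & p is false.
    At i: p is false, <>r is false, so p | <>r is false.
      At i: <>r requires r at some successor in {h}.
        At h: r is false.
      So <>r is false at i.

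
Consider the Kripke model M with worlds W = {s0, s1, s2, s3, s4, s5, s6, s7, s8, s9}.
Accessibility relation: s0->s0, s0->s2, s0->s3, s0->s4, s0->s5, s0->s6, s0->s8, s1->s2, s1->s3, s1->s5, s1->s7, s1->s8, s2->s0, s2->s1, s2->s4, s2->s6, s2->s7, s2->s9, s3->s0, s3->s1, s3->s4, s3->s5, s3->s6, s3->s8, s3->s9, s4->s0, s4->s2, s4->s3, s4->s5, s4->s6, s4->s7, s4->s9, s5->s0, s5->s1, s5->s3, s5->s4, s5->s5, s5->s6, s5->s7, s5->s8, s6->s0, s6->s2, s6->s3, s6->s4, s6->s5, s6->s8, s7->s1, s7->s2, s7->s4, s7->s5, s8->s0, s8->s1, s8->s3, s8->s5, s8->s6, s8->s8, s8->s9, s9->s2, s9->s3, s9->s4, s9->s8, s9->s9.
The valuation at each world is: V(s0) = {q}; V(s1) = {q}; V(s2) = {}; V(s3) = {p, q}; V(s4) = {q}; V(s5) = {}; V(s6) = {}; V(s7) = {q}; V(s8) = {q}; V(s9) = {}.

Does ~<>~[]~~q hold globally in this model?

Recall that []ψ holds at a world iff ψ holds at every accessible world, and <>ψ holds iff ψ holds at some accessible world.
Let φ = ~<>~[]~~q. Evaluate φ at each world:
  s0 (successors {s0, s2, s3, s4, s5, s6, s8}): φ is false.
  s1 (successors {s2, s3, s5, s7, s8}): φ is false.
  s2 (successors {s0, s1, s4, s6, s7, s9}): φ is false.
  s3 (successors {s0, s1, s4, s5, s6, s8, s9}): φ is false.
  s4 (successors {s0, s2, s3, s5, s6, s7, s9}): φ is false.
  s5 (successors {s0, s1, s3, s4, s5, s6, s7, s8}): φ is false.
  s6 (successors {s0, s2, s3, s4, s5, s8}): φ is false.
  s7 (successors {s1, s2, s4, s5}): φ is false.
  s8 (successors {s0, s1, s3, s5, s6, s8, s9}): φ is false.
  s9 (successors {s2, s3, s4, s8, s9}): φ is false.
Detail at s0 (counterexample):
  At s0: <>~[]~~q is true, so ~<>~[]~~q is false.
    At s0: <>~[]~~q requires ~[]~~q at some successor in {s0, s2, s3, s4, s5, s6, s8}.
      ~[]~~q holds at s0, so <>~[]~~q is true at s0.

No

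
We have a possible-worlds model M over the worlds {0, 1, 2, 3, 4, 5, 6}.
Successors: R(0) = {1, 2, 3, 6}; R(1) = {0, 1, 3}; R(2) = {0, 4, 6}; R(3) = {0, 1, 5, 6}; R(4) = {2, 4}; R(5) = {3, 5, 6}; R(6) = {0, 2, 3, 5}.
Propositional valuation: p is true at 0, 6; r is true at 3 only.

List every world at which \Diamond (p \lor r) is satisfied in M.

0, 1, 2, 3, 5, 6

Let φ = \Diamond (p \lor r). Evaluate φ at each world:
  0 (successors {1, 2, 3, 6}): φ is true.
  1 (successors {0, 1, 3}): φ is true.
  2 (successors {0, 4, 6}): φ is true.
  3 (successors {0, 1, 5, 6}): φ is true.
  4 (successors {2, 4}): φ is false.
  5 (successors {3, 5, 6}): φ is true.
  6 (successors {0, 2, 3, 5}): φ is true.
For instance, at 0:
  At 0: \Diamond (p \lor r) requires p \lor r at some successor in {1, 2, 3, 6}.
    p \lor r holds at 3, so \Diamond (p \lor r) is true at 0.
Satisfying worlds: {0, 1, 2, 3, 5, 6}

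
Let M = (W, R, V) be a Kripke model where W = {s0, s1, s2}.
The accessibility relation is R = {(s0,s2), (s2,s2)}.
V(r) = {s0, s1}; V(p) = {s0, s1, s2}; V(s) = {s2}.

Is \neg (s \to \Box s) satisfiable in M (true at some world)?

No

Recall that \Box ψ holds at a world iff ψ holds at every accessible world, and \Diamond ψ holds iff ψ holds at some accessible world.
Let φ = \neg (s \to \Box s). Evaluate φ at each world:
  s0 (successors {s2}): φ is false.
  s1 (successors ∅): φ is false.
  s2 (successors {s2}): φ is false.
For instance, at s2:
  At s2: s \to \Box s is true, so \neg (s \to \Box s) is false.
    At s2: s is true, \Box s is true, so s \to \Box s is true.
      At s2: \Box s requires s at every successor {s2}.
        At s2: s is true.
      So \Box s is true at s2.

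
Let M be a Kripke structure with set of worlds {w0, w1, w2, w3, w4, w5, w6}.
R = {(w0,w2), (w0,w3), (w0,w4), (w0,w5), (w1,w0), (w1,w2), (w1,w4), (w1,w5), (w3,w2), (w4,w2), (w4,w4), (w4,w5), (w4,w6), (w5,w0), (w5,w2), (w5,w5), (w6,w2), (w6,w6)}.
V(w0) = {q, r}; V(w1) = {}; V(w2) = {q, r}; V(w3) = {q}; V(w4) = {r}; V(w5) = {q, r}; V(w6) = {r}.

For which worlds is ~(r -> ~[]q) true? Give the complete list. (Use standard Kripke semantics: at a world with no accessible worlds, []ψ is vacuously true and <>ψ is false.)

w2, w5

Let φ = ~(r -> ~[]q). Evaluate φ at each world:
  w0 (successors {w2, w3, w4, w5}): φ is false.
  w1 (successors {w0, w2, w4, w5}): φ is false.
  w2 (successors ∅): φ is true.
  w3 (successors {w2}): φ is false.
  w4 (successors {w2, w4, w5, w6}): φ is false.
  w5 (successors {w0, w2, w5}): φ is true.
  w6 (successors {w2, w6}): φ is false.
For instance, at w5:
  At w5: r -> ~[]q is false, so ~(r -> ~[]q) is true.
    At w5: r is true, ~[]q is false, so r -> ~[]q is false.
      At w5: []q is true, so ~[]q is false.
Satisfying worlds: {w2, w5}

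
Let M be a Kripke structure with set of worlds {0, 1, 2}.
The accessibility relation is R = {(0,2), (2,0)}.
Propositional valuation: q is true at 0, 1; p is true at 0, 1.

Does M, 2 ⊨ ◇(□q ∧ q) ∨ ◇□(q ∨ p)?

At 2: ◇(□q ∧ q) is false, ◇□(q ∨ p) is false, so ◇(□q ∧ q) ∨ ◇□(q ∨ p) is false.
  At 2: ◇(□q ∧ q) requires □q ∧ q at some successor in {0}.
    At 0: □q ∧ q is false.
  So ◇(□q ∧ q) is false at 2.
  At 2: ◇□(q ∨ p) requires □(q ∨ p) at some successor in {0}.
    At 0: □(q ∨ p) is false.
  So ◇□(q ∨ p) is false at 2.

No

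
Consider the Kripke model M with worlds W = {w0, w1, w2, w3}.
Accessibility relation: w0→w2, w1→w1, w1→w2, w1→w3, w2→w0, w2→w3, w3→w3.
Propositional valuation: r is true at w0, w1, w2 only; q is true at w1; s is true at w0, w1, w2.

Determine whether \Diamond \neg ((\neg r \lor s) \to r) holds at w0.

Recall that \Diamond ψ holds at a world iff ψ holds at some accessible world.
At w0: \Diamond \neg ((\neg r \lor s) \to r) requires \neg ((\neg r \lor s) \to r) at some successor in {w2}.
  At w2: \neg ((\neg r \lor s) \to r) is false.
So \Diamond \neg ((\neg r \lor s) \to r) is false at w0.

No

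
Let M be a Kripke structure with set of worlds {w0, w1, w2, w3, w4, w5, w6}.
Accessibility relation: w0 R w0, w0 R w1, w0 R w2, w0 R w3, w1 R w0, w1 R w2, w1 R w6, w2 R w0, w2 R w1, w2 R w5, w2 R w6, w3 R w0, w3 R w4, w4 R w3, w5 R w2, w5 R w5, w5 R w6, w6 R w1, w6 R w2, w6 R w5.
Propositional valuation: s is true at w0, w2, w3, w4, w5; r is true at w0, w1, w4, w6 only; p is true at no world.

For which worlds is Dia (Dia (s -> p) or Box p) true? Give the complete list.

Let φ = Dia (Dia (s -> p) or Box p). Evaluate φ at each world:
  w0 (successors {w0, w1, w2, w3}): φ is true.
  w1 (successors {w0, w2, w6}): φ is true.
  w2 (successors {w0, w1, w5, w6}): φ is true.
  w3 (successors {w0, w4}): φ is true.
  w4 (successors {w3}): φ is false.
  w5 (successors {w2, w5, w6}): φ is true.
  w6 (successors {w1, w2, w5}): φ is true.
For instance, at w3:
  At w3: Dia (Dia (s -> p) or Box p) requires Dia (s -> p) or Box p at some successor in {w0, w4}.
    Dia (s -> p) or Box p holds at w0, so Dia (Dia (s -> p) or Box p) is true at w3.
      At w0: Dia (s -> p) is true, Box p is false, so Dia (s -> p) or Box p is true.
Satisfying worlds: {w0, w1, w2, w3, w5, w6}

w0, w1, w2, w3, w5, w6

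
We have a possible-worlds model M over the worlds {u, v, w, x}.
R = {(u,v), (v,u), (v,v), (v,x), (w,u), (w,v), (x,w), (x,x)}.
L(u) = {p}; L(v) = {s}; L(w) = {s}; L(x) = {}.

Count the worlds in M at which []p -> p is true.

4

Let φ = []p -> p. Evaluate φ at each world:
  u (successors {v}): φ is true.
  v (successors {u, v, x}): φ is true.
  w (successors {u, v}): φ is true.
  x (successors {w, x}): φ is true.
For instance, at x:
  At x: []p is false, p is false, so []p -> p is true.
    At x: []p requires p at every successor {w, x}.
      p fails at w, so []p is false at x.
Satisfying worlds: {u, v, w, x}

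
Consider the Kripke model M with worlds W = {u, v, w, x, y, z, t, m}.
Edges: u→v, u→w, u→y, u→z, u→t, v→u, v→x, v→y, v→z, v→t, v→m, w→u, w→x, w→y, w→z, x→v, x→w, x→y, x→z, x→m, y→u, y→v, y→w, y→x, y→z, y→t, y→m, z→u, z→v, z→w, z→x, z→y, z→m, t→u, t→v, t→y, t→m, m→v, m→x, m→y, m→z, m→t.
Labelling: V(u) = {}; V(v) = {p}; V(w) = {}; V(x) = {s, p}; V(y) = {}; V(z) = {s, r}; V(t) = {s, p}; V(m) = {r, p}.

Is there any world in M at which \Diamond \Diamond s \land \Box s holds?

Let φ = \Diamond \Diamond s \land \Box s. Evaluate φ at each world:
  u (successors {v, w, y, z, t}): φ is false.
  v (successors {u, x, y, z, t, m}): φ is false.
  w (successors {u, x, y, z}): φ is false.
  x (successors {v, w, y, z, m}): φ is false.
  y (successors {u, v, w, x, z, t, m}): φ is false.
  z (successors {u, v, w, x, y, m}): φ is false.
  t (successors {u, v, y, m}): φ is false.
  m (successors {v, x, y, z, t}): φ is false.
For instance, at t:
  At t: \Diamond \Diamond s is true, \Box s is false, so \Diamond \Diamond s \land \Box s is false.
    At t: \Diamond \Diamond s requires \Diamond s at some successor in {u, v, y, m}.
      \Diamond s holds at u, so \Diamond \Diamond s is true at t.
    At t: \Box s requires s at every successor {u, v, y, m}.
      s fails at u, so \Box s is false at t.

No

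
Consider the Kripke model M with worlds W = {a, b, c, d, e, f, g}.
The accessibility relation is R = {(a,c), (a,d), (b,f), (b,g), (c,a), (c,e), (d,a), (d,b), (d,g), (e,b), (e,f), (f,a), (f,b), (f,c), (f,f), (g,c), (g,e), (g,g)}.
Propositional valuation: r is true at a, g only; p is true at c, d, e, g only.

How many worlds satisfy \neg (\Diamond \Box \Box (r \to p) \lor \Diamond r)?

1

Recall that \Box ψ holds at a world iff ψ holds at every accessible world, and \Diamond ψ holds iff ψ holds at some accessible world.
Let φ = \neg (\Diamond \Box \Box (r \to p) \lor \Diamond r). Evaluate φ at each world:
  a (successors {c, d}): φ is false.
  b (successors {f, g}): φ is false.
  c (successors {a, e}): φ is false.
  d (successors {a, b, g}): φ is false.
  e (successors {b, f}): φ is true.
  f (successors {a, b, c, f}): φ is false.
  g (successors {c, e, g}): φ is false.
For instance, at c:
  At c: \Diamond \Box \Box (r \to p) \lor \Diamond r is true, so \neg (\Diamond \Box \Box (r \to p) \lor \Diamond r) is false.
    At c: \Diamond \Box \Box (r \to p) is false, \Diamond r is true, so \Diamond \Box \Box (r \to p) \lor \Diamond r is true.
      At c: \Diamond \Box \Box (r \to p) requires \Box \Box (r \to p) at some successor in {a, e}.
        At a: \Box \Box (r \to p) is false.
        At e: \Box \Box (r \to p) is false.
      So \Diamond \Box \Box (r \to p) is false at c.
      At c: \Diamond r requires r at some successor in {a, e}.
        r holds at a, so \Diamond r is true at c.
Satisfying worlds: {e}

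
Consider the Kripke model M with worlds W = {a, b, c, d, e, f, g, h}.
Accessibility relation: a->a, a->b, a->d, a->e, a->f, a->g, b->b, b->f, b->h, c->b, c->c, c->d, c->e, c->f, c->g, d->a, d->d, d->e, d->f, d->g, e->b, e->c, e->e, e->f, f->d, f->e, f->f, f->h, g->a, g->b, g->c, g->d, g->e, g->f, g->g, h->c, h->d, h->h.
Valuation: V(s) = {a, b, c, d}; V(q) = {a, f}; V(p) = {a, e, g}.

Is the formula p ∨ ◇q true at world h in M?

No

At h: p is false, ◇q is false, so p ∨ ◇q is false.
  At h: ◇q requires q at some successor in {c, d, h}.
    At c: q is false.
    At d: q is false.
    At h: q is false.
  So ◇q is false at h.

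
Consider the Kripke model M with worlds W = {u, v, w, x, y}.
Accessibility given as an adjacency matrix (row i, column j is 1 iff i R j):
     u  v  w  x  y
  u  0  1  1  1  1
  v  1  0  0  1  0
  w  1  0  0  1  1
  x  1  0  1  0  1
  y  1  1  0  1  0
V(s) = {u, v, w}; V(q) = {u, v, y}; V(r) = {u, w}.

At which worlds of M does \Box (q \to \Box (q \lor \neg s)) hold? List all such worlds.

Let φ = \Box (q \to \Box (q \lor \neg s)). Evaluate φ at each world:
  u (successors {v, w, x, y}): φ is true.
  v (successors {u, x}): φ is false.
  w (successors {u, x, y}): φ is false.
  x (successors {u, w, y}): φ is false.
  y (successors {u, v, x}): φ is false.
For instance, at x:
  At x: \Box (q \to \Box (q \lor \neg s)) requires q \to \Box (q \lor \neg s) at every successor {u, w, y}.
    q \to \Box (q \lor \neg s) fails at u, so \Box (q \to \Box (q \lor \neg s)) is false at x.
      At u: q is true, \Box (q \lor \neg s) is false, so q \to \Box (q \lor \neg s) is false.
Satisfying worlds: {u}

u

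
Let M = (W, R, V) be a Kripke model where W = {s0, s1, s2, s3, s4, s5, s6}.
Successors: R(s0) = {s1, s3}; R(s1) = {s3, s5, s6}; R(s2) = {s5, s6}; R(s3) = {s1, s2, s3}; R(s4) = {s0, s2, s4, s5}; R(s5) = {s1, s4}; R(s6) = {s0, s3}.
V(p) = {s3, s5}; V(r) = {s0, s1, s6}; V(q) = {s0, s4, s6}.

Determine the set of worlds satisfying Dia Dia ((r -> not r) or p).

Let φ = Dia Dia ((r -> not r) or p). Evaluate φ at each world:
  s0 (successors {s1, s3}): φ is true.
  s1 (successors {s3, s5, s6}): φ is true.
  s2 (successors {s5, s6}): φ is true.
  s3 (successors {s1, s2, s3}): φ is true.
  s4 (successors {s0, s2, s4, s5}): φ is true.
  s5 (successors {s1, s4}): φ is true.
  s6 (successors {s0, s3}): φ is true.
For instance, at s6:
  At s6: Dia Dia ((r -> not r) or p) requires Dia ((r -> not r) or p) at some successor in {s0, s3}.
    Dia ((r -> not r) or p) holds at s0, so Dia Dia ((r -> not r) or p) is true at s6.
      At s0: Dia ((r -> not r) or p) requires (r -> not r) or p at some successor in {s1, s3}.
        (r -> not r) or p holds at s3, so Dia ((r -> not r) or p) is true at s0.
Satisfying worlds: {s0, s1, s2, s3, s4, s5, s6}

s0, s1, s2, s3, s4, s5, s6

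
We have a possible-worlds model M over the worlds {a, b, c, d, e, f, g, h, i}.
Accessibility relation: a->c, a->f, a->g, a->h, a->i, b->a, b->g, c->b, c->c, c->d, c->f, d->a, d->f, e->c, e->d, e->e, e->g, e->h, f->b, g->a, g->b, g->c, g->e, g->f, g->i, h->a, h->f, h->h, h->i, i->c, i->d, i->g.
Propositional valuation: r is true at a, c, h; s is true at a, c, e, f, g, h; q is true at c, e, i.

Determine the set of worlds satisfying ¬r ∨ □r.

Let φ = ¬r ∨ □r. Evaluate φ at each world:
  a (successors {c, f, g, h, i}): φ is false.
  b (successors {a, g}): φ is true.
  c (successors {b, c, d, f}): φ is false.
  d (successors {a, f}): φ is true.
  e (successors {c, d, e, g, h}): φ is true.
  f (successors {b}): φ is true.
  g (successors {a, b, c, e, f, i}): φ is true.
  h (successors {a, f, h, i}): φ is false.
  i (successors {c, d, g}): φ is true.
For instance, at i:
  At i: ¬r is true, □r is false, so ¬r ∨ □r is true.
    At i: □r requires r at every successor {c, d, g}.
      r fails at d, so □r is false at i.
Satisfying worlds: {b, d, e, f, g, i}

b, d, e, f, g, i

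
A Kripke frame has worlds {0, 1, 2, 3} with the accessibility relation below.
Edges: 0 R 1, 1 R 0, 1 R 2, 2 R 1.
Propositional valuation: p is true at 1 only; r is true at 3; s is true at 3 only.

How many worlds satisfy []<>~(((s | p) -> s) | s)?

Let φ = []<>~(((s | p) -> s) | s). Evaluate φ at each world:
  0 (successors {1}): φ is false.
  1 (successors {0, 2}): φ is true.
  2 (successors {1}): φ is false.
  3 (successors ∅): φ is true.
For instance, at 2:
  At 2: []<>~(((s | p) -> s) | s) requires <>~(((s | p) -> s) | s) at every successor {1}.
    <>~(((s | p) -> s) | s) fails at 1, so []<>~(((s | p) -> s) | s) is false at 2.
      At 1: <>~(((s | p) -> s) | s) requires ~(((s | p) -> s) | s) at some successor in {0, 2}.
        At 0: ~(((s | p) -> s) | s) is false.
        At 2: ~(((s | p) -> s) | s) is false.
      So <>~(((s | p) -> s) | s) is false at 1.
Satisfying worlds: {1, 3}

2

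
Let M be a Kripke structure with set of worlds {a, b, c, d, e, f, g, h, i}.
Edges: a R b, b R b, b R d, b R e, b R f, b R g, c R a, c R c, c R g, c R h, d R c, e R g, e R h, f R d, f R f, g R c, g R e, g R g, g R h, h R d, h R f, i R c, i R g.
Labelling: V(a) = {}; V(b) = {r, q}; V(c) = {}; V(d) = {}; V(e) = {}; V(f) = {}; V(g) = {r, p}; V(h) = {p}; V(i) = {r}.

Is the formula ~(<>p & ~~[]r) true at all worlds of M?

Yes

Recall that []ψ holds at a world iff ψ holds at every accessible world, and <>ψ holds iff ψ holds at some accessible world.
Let φ = ~(<>p & ~~[]r). Evaluate φ at each world:
  a (successors {b}): φ is true.
  b (successors {b, d, e, f, g}): φ is true.
  c (successors {a, c, g, h}): φ is true.
  d (successors {c}): φ is true.
  e (successors {g, h}): φ is true.
  f (successors {d, f}): φ is true.
  g (successors {c, e, g, h}): φ is true.
  h (successors {d, f}): φ is true.
  i (successors {c, g}): φ is true.
For instance, at a:
  At a: <>p & ~~[]r is false, so ~(<>p & ~~[]r) is true.
    At a: <>p is false, ~~[]r is true, so <>p & ~~[]r is false.
      At a: <>p requires p at some successor in {b}.
        At b: p is false.
      So <>p is false at a.
      At a: ~[]r is false, so ~~[]r is true.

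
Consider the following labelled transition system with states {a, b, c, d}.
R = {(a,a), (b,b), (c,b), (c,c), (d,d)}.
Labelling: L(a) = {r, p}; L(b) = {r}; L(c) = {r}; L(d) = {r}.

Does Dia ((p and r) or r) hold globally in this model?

Let φ = Dia ((p and r) or r). Evaluate φ at each world:
  a (successors {a}): φ is true.
  b (successors {b}): φ is true.
  c (successors {b, c}): φ is true.
  d (successors {d}): φ is true.
For instance, at a:
  At a: Dia ((p and r) or r) requires (p and r) or r at some successor in {a}.
    (p and r) or r holds at a, so Dia ((p and r) or r) is true at a.

Yes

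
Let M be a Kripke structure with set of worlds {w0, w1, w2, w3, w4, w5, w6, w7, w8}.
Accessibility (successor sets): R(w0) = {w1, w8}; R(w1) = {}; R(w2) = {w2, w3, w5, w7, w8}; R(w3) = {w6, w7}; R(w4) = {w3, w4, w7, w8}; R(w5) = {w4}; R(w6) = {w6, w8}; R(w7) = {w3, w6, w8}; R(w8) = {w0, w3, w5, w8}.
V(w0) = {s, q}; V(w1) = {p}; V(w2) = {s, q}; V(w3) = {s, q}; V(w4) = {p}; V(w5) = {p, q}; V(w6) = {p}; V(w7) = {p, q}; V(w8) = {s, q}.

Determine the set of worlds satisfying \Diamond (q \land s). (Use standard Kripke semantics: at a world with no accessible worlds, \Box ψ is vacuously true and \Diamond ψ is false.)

Let φ = \Diamond (q \land s). Evaluate φ at each world:
  w0 (successors {w1, w8}): φ is true.
  w1 (successors ∅): φ is false.
  w2 (successors {w2, w3, w5, w7, w8}): φ is true.
  w3 (successors {w6, w7}): φ is false.
  w4 (successors {w3, w4, w7, w8}): φ is true.
  w5 (successors {w4}): φ is false.
  w6 (successors {w6, w8}): φ is true.
  w7 (successors {w3, w6, w8}): φ is true.
  w8 (successors {w0, w3, w5, w8}): φ is true.
For instance, at w6:
  At w6: \Diamond (q \land s) requires q \land s at some successor in {w6, w8}.
    q \land s holds at w8, so \Diamond (q \land s) is true at w6.
Satisfying worlds: {w0, w2, w4, w6, w7, w8}

w0, w2, w4, w6, w7, w8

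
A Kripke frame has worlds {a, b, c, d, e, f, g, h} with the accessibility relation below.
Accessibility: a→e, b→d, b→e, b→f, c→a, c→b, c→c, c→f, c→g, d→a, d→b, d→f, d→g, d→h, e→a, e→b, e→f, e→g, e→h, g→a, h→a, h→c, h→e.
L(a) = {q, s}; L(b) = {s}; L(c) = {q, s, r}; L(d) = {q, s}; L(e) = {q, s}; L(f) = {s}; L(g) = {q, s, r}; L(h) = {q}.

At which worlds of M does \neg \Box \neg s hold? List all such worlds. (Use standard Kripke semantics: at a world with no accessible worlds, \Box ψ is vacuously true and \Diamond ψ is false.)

a, b, c, d, e, g, h

Let φ = \neg \Box \neg s. Evaluate φ at each world:
  a (successors {e}): φ is true.
  b (successors {d, e, f}): φ is true.
  c (successors {a, b, c, f, g}): φ is true.
  d (successors {a, b, f, g, h}): φ is true.
  e (successors {a, b, f, g, h}): φ is true.
  f (successors ∅): φ is false.
  g (successors {a}): φ is true.
  h (successors {a, c, e}): φ is true.
For instance, at d:
  At d: \Box \neg s is false, so \neg \Box \neg s is true.
    At d: \Box \neg s requires \neg s at every successor {a, b, f, g, h}.
      \neg s fails at a, so \Box \neg s is false at d.
Satisfying worlds: {a, b, c, d, e, g, h}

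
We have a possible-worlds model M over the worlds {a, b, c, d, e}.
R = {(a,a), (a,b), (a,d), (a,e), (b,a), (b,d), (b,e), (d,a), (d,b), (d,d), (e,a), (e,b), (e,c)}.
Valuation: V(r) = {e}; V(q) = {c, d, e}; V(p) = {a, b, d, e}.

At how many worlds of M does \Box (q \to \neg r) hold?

3

Recall that \Box ψ holds at a world iff ψ holds at every accessible world, and \Diamond ψ holds iff ψ holds at some accessible world.
Let φ = \Box (q \to \neg r). Evaluate φ at each world:
  a (successors {a, b, d, e}): φ is false.
  b (successors {a, d, e}): φ is false.
  c (successors ∅): φ is true.
  d (successors {a, b, d}): φ is true.
  e (successors {a, b, c}): φ is true.
For instance, at d:
  At d: \Box (q \to \neg r) requires q \to \neg r at every successor {a, b, d}.
    At a: q \to \neg r is true.
    At b: q \to \neg r is true.
    At d: q \to \neg r is true.
  So \Box (q \to \neg r) is true at d.
Satisfying worlds: {c, d, e}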